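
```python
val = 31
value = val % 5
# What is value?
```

Trace (tracking value):
val = 31  # -> val = 31
value = val % 5  # -> value = 1

Answer: 1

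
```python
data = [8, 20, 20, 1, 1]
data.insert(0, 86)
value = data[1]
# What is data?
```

Answer: [86, 8, 20, 20, 1, 1]

Derivation:
Trace (tracking data):
data = [8, 20, 20, 1, 1]  # -> data = [8, 20, 20, 1, 1]
data.insert(0, 86)  # -> data = [86, 8, 20, 20, 1, 1]
value = data[1]  # -> value = 8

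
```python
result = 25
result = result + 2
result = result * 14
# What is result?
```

Trace (tracking result):
result = 25  # -> result = 25
result = result + 2  # -> result = 27
result = result * 14  # -> result = 378

Answer: 378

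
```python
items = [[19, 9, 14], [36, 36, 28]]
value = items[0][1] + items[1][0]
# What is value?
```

Trace (tracking value):
items = [[19, 9, 14], [36, 36, 28]]  # -> items = [[19, 9, 14], [36, 36, 28]]
value = items[0][1] + items[1][0]  # -> value = 45

Answer: 45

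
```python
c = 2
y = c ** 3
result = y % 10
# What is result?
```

Trace (tracking result):
c = 2  # -> c = 2
y = c ** 3  # -> y = 8
result = y % 10  # -> result = 8

Answer: 8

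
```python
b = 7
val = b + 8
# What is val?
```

Trace (tracking val):
b = 7  # -> b = 7
val = b + 8  # -> val = 15

Answer: 15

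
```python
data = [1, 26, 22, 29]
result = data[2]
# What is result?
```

Answer: 22

Derivation:
Trace (tracking result):
data = [1, 26, 22, 29]  # -> data = [1, 26, 22, 29]
result = data[2]  # -> result = 22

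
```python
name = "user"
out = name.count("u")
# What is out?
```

Answer: 1

Derivation:
Trace (tracking out):
name = 'user'  # -> name = 'user'
out = name.count('u')  # -> out = 1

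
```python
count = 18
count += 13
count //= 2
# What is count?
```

Trace (tracking count):
count = 18  # -> count = 18
count += 13  # -> count = 31
count //= 2  # -> count = 15

Answer: 15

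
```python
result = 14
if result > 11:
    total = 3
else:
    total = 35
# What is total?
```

Trace (tracking total):
result = 14  # -> result = 14
if result > 11:  # condition is True
    total = 3  # -> total = 3

Answer: 3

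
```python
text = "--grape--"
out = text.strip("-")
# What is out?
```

Trace (tracking out):
text = '--grape--'  # -> text = '--grape--'
out = text.strip('-')  # -> out = 'grape'

Answer: 'grape'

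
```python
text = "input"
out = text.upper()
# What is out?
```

Answer: 'INPUT'

Derivation:
Trace (tracking out):
text = 'input'  # -> text = 'input'
out = text.upper()  # -> out = 'INPUT'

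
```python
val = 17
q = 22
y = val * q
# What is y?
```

Trace (tracking y):
val = 17  # -> val = 17
q = 22  # -> q = 22
y = val * q  # -> y = 374

Answer: 374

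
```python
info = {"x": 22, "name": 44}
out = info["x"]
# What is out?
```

Trace (tracking out):
info = {'x': 22, 'name': 44}  # -> info = {'x': 22, 'name': 44}
out = info['x']  # -> out = 22

Answer: 22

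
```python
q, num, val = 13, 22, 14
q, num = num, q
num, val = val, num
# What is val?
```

Trace (tracking val):
q, num, val = (13, 22, 14)  # -> q = 13, num = 22, val = 14
q, num = (num, q)  # -> q = 22, num = 13
num, val = (val, num)  # -> num = 14, val = 13

Answer: 13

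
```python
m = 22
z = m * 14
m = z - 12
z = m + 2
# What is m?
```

Answer: 296

Derivation:
Trace (tracking m):
m = 22  # -> m = 22
z = m * 14  # -> z = 308
m = z - 12  # -> m = 296
z = m + 2  # -> z = 298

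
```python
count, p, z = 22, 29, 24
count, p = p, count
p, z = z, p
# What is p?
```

Answer: 24

Derivation:
Trace (tracking p):
count, p, z = (22, 29, 24)  # -> count = 22, p = 29, z = 24
count, p = (p, count)  # -> count = 29, p = 22
p, z = (z, p)  # -> p = 24, z = 22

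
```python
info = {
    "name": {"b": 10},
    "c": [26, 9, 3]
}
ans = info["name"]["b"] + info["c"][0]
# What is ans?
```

Answer: 36

Derivation:
Trace (tracking ans):
info = {'name': {'b': 10}, 'c': [26, 9, 3]}  # -> info = {'name': {'b': 10}, 'c': [26, 9, 3]}
ans = info['name']['b'] + info['c'][0]  # -> ans = 36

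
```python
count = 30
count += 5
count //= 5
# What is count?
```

Answer: 7

Derivation:
Trace (tracking count):
count = 30  # -> count = 30
count += 5  # -> count = 35
count //= 5  # -> count = 7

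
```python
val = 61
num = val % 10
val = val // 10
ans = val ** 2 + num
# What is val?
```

Trace (tracking val):
val = 61  # -> val = 61
num = val % 10  # -> num = 1
val = val // 10  # -> val = 6
ans = val ** 2 + num  # -> ans = 37

Answer: 6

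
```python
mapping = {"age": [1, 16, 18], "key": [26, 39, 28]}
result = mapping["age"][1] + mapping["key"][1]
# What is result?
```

Answer: 55

Derivation:
Trace (tracking result):
mapping = {'age': [1, 16, 18], 'key': [26, 39, 28]}  # -> mapping = {'age': [1, 16, 18], 'key': [26, 39, 28]}
result = mapping['age'][1] + mapping['key'][1]  # -> result = 55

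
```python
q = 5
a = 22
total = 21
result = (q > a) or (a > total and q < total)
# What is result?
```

Answer: True

Derivation:
Trace (tracking result):
q = 5  # -> q = 5
a = 22  # -> a = 22
total = 21  # -> total = 21
result = q > a or (a > total and q < total)  # -> result = True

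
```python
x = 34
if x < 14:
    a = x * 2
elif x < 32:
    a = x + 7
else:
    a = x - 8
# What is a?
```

Answer: 26

Derivation:
Trace (tracking a):
x = 34  # -> x = 34
if x < 14:  # condition is False
elif x < 32:  # condition is False
else:
    a = x - 8  # -> a = 26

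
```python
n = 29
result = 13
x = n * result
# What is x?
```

Trace (tracking x):
n = 29  # -> n = 29
result = 13  # -> result = 13
x = n * result  # -> x = 377

Answer: 377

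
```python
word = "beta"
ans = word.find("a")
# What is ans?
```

Answer: 3

Derivation:
Trace (tracking ans):
word = 'beta'  # -> word = 'beta'
ans = word.find('a')  # -> ans = 3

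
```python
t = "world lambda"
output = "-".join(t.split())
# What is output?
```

Answer: 'world-lambda'

Derivation:
Trace (tracking output):
t = 'world lambda'  # -> t = 'world lambda'
output = '-'.join(t.split())  # -> output = 'world-lambda'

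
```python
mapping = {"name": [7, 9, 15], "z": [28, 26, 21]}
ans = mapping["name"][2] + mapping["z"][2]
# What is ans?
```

Trace (tracking ans):
mapping = {'name': [7, 9, 15], 'z': [28, 26, 21]}  # -> mapping = {'name': [7, 9, 15], 'z': [28, 26, 21]}
ans = mapping['name'][2] + mapping['z'][2]  # -> ans = 36

Answer: 36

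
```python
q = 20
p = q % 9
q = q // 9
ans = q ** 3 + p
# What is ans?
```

Answer: 10

Derivation:
Trace (tracking ans):
q = 20  # -> q = 20
p = q % 9  # -> p = 2
q = q // 9  # -> q = 2
ans = q ** 3 + p  # -> ans = 10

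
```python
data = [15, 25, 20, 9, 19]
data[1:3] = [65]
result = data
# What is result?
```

Answer: [15, 65, 9, 19]

Derivation:
Trace (tracking result):
data = [15, 25, 20, 9, 19]  # -> data = [15, 25, 20, 9, 19]
data[1:3] = [65]  # -> data = [15, 65, 9, 19]
result = data  # -> result = [15, 65, 9, 19]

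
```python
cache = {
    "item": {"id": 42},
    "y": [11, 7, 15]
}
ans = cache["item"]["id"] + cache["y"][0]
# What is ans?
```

Trace (tracking ans):
cache = {'item': {'id': 42}, 'y': [11, 7, 15]}  # -> cache = {'item': {'id': 42}, 'y': [11, 7, 15]}
ans = cache['item']['id'] + cache['y'][0]  # -> ans = 53

Answer: 53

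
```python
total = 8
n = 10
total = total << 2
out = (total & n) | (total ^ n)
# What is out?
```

Trace (tracking out):
total = 8  # -> total = 8
n = 10  # -> n = 10
total = total << 2  # -> total = 32
out = total & n | total ^ n  # -> out = 42

Answer: 42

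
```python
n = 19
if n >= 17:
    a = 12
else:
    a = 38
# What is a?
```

Answer: 12

Derivation:
Trace (tracking a):
n = 19  # -> n = 19
if n >= 17:  # condition is True
    a = 12  # -> a = 12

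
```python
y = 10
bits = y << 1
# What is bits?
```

Answer: 20

Derivation:
Trace (tracking bits):
y = 10  # -> y = 10
bits = y << 1  # -> bits = 20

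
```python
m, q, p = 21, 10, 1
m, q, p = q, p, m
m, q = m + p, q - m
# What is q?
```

Answer: -9

Derivation:
Trace (tracking q):
m, q, p = (21, 10, 1)  # -> m = 21, q = 10, p = 1
m, q, p = (q, p, m)  # -> m = 10, q = 1, p = 21
m, q = (m + p, q - m)  # -> m = 31, q = -9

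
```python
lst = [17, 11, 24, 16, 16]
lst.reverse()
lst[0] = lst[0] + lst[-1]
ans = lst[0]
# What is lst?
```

Answer: [33, 16, 24, 11, 17]

Derivation:
Trace (tracking lst):
lst = [17, 11, 24, 16, 16]  # -> lst = [17, 11, 24, 16, 16]
lst.reverse()  # -> lst = [16, 16, 24, 11, 17]
lst[0] = lst[0] + lst[-1]  # -> lst = [33, 16, 24, 11, 17]
ans = lst[0]  # -> ans = 33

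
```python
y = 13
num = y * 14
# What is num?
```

Answer: 182

Derivation:
Trace (tracking num):
y = 13  # -> y = 13
num = y * 14  # -> num = 182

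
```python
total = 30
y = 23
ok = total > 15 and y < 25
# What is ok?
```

Answer: True

Derivation:
Trace (tracking ok):
total = 30  # -> total = 30
y = 23  # -> y = 23
ok = total > 15 and y < 25  # -> ok = True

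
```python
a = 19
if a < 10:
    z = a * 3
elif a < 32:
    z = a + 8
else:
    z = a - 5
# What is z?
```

Answer: 27

Derivation:
Trace (tracking z):
a = 19  # -> a = 19
if a < 10:  # condition is False
elif a < 32:  # condition is True
    z = a + 8  # -> z = 27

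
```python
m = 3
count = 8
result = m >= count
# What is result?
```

Answer: False

Derivation:
Trace (tracking result):
m = 3  # -> m = 3
count = 8  # -> count = 8
result = m >= count  # -> result = False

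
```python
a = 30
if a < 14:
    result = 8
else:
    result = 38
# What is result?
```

Answer: 38

Derivation:
Trace (tracking result):
a = 30  # -> a = 30
if a < 14:  # condition is False
else:
    result = 38  # -> result = 38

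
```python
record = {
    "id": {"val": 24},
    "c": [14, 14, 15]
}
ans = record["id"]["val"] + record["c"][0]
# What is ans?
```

Trace (tracking ans):
record = {'id': {'val': 24}, 'c': [14, 14, 15]}  # -> record = {'id': {'val': 24}, 'c': [14, 14, 15]}
ans = record['id']['val'] + record['c'][0]  # -> ans = 38

Answer: 38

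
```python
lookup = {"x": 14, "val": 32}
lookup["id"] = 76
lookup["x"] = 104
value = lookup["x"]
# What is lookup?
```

Trace (tracking lookup):
lookup = {'x': 14, 'val': 32}  # -> lookup = {'x': 14, 'val': 32}
lookup['id'] = 76  # -> lookup = {'x': 14, 'val': 32, 'id': 76}
lookup['x'] = 104  # -> lookup = {'x': 104, 'val': 32, 'id': 76}
value = lookup['x']  # -> value = 104

Answer: {'x': 104, 'val': 32, 'id': 76}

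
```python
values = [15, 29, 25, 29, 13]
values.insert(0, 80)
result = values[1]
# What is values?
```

Trace (tracking values):
values = [15, 29, 25, 29, 13]  # -> values = [15, 29, 25, 29, 13]
values.insert(0, 80)  # -> values = [80, 15, 29, 25, 29, 13]
result = values[1]  # -> result = 15

Answer: [80, 15, 29, 25, 29, 13]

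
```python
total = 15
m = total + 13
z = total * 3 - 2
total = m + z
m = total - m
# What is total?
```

Trace (tracking total):
total = 15  # -> total = 15
m = total + 13  # -> m = 28
z = total * 3 - 2  # -> z = 43
total = m + z  # -> total = 71
m = total - m  # -> m = 43

Answer: 71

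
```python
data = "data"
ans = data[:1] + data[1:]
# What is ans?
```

Trace (tracking ans):
data = 'data'  # -> data = 'data'
ans = data[:1] + data[1:]  # -> ans = 'data'

Answer: 'data'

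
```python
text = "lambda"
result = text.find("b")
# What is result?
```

Answer: 3

Derivation:
Trace (tracking result):
text = 'lambda'  # -> text = 'lambda'
result = text.find('b')  # -> result = 3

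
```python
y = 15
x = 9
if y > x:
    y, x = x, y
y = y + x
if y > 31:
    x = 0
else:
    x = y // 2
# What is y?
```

Trace (tracking y):
y = 15  # -> y = 15
x = 9  # -> x = 9
if y > x:  # condition is True
    y, x = (x, y)  # -> y = 9, x = 15
y = y + x  # -> y = 24
if y > 31:  # condition is False
else:
    x = y // 2  # -> x = 12

Answer: 24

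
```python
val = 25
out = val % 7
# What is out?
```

Trace (tracking out):
val = 25  # -> val = 25
out = val % 7  # -> out = 4

Answer: 4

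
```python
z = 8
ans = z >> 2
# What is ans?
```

Trace (tracking ans):
z = 8  # -> z = 8
ans = z >> 2  # -> ans = 2

Answer: 2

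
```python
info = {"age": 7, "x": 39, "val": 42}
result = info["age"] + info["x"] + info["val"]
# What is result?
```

Answer: 88

Derivation:
Trace (tracking result):
info = {'age': 7, 'x': 39, 'val': 42}  # -> info = {'age': 7, 'x': 39, 'val': 42}
result = info['age'] + info['x'] + info['val']  # -> result = 88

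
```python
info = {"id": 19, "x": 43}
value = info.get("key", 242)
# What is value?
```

Answer: 242

Derivation:
Trace (tracking value):
info = {'id': 19, 'x': 43}  # -> info = {'id': 19, 'x': 43}
value = info.get('key', 242)  # -> value = 242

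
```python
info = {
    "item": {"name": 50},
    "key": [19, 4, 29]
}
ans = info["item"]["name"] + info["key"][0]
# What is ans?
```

Answer: 69

Derivation:
Trace (tracking ans):
info = {'item': {'name': 50}, 'key': [19, 4, 29]}  # -> info = {'item': {'name': 50}, 'key': [19, 4, 29]}
ans = info['item']['name'] + info['key'][0]  # -> ans = 69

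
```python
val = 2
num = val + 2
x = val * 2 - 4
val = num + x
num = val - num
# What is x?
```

Answer: 0

Derivation:
Trace (tracking x):
val = 2  # -> val = 2
num = val + 2  # -> num = 4
x = val * 2 - 4  # -> x = 0
val = num + x  # -> val = 4
num = val - num  # -> num = 0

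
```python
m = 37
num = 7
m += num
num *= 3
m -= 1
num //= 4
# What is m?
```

Answer: 43

Derivation:
Trace (tracking m):
m = 37  # -> m = 37
num = 7  # -> num = 7
m += num  # -> m = 44
num *= 3  # -> num = 21
m -= 1  # -> m = 43
num //= 4  # -> num = 5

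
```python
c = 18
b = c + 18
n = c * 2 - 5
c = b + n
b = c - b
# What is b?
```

Answer: 31

Derivation:
Trace (tracking b):
c = 18  # -> c = 18
b = c + 18  # -> b = 36
n = c * 2 - 5  # -> n = 31
c = b + n  # -> c = 67
b = c - b  # -> b = 31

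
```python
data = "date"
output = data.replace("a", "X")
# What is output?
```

Trace (tracking output):
data = 'date'  # -> data = 'date'
output = data.replace('a', 'X')  # -> output = 'dXte'

Answer: 'dXte'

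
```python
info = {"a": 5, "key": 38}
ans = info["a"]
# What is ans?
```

Answer: 5

Derivation:
Trace (tracking ans):
info = {'a': 5, 'key': 38}  # -> info = {'a': 5, 'key': 38}
ans = info['a']  # -> ans = 5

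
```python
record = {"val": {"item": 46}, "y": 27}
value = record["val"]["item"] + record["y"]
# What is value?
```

Trace (tracking value):
record = {'val': {'item': 46}, 'y': 27}  # -> record = {'val': {'item': 46}, 'y': 27}
value = record['val']['item'] + record['y']  # -> value = 73

Answer: 73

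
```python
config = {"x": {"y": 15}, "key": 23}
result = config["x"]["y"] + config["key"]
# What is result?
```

Answer: 38

Derivation:
Trace (tracking result):
config = {'x': {'y': 15}, 'key': 23}  # -> config = {'x': {'y': 15}, 'key': 23}
result = config['x']['y'] + config['key']  # -> result = 38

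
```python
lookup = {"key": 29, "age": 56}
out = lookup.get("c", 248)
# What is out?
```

Trace (tracking out):
lookup = {'key': 29, 'age': 56}  # -> lookup = {'key': 29, 'age': 56}
out = lookup.get('c', 248)  # -> out = 248

Answer: 248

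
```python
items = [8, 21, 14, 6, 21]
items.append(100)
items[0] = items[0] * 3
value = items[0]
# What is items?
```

Trace (tracking items):
items = [8, 21, 14, 6, 21]  # -> items = [8, 21, 14, 6, 21]
items.append(100)  # -> items = [8, 21, 14, 6, 21, 100]
items[0] = items[0] * 3  # -> items = [24, 21, 14, 6, 21, 100]
value = items[0]  # -> value = 24

Answer: [24, 21, 14, 6, 21, 100]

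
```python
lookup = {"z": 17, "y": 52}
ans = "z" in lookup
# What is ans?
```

Answer: True

Derivation:
Trace (tracking ans):
lookup = {'z': 17, 'y': 52}  # -> lookup = {'z': 17, 'y': 52}
ans = 'z' in lookup  # -> ans = True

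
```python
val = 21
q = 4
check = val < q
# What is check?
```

Trace (tracking check):
val = 21  # -> val = 21
q = 4  # -> q = 4
check = val < q  # -> check = False

Answer: False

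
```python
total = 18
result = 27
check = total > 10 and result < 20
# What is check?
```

Answer: False

Derivation:
Trace (tracking check):
total = 18  # -> total = 18
result = 27  # -> result = 27
check = total > 10 and result < 20  # -> check = False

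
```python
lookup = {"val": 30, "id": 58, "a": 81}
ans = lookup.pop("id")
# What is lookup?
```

Trace (tracking lookup):
lookup = {'val': 30, 'id': 58, 'a': 81}  # -> lookup = {'val': 30, 'id': 58, 'a': 81}
ans = lookup.pop('id')  # -> ans = 58

Answer: {'val': 30, 'a': 81}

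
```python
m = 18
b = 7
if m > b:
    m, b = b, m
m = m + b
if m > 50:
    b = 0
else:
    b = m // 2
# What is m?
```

Trace (tracking m):
m = 18  # -> m = 18
b = 7  # -> b = 7
if m > b:  # condition is True
    m, b = (b, m)  # -> m = 7, b = 18
m = m + b  # -> m = 25
if m > 50:  # condition is False
else:
    b = m // 2  # -> b = 12

Answer: 25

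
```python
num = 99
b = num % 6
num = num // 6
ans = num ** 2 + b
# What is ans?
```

Trace (tracking ans):
num = 99  # -> num = 99
b = num % 6  # -> b = 3
num = num // 6  # -> num = 16
ans = num ** 2 + b  # -> ans = 259

Answer: 259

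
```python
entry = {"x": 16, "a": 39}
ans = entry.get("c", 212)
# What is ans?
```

Answer: 212

Derivation:
Trace (tracking ans):
entry = {'x': 16, 'a': 39}  # -> entry = {'x': 16, 'a': 39}
ans = entry.get('c', 212)  # -> ans = 212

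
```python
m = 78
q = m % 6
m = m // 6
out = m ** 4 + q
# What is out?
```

Trace (tracking out):
m = 78  # -> m = 78
q = m % 6  # -> q = 0
m = m // 6  # -> m = 13
out = m ** 4 + q  # -> out = 28561

Answer: 28561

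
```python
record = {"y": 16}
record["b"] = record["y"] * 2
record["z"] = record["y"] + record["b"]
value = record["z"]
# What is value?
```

Answer: 48

Derivation:
Trace (tracking value):
record = {'y': 16}  # -> record = {'y': 16}
record['b'] = record['y'] * 2  # -> record = {'y': 16, 'b': 32}
record['z'] = record['y'] + record['b']  # -> record = {'y': 16, 'b': 32, 'z': 48}
value = record['z']  # -> value = 48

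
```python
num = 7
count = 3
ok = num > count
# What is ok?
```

Answer: True

Derivation:
Trace (tracking ok):
num = 7  # -> num = 7
count = 3  # -> count = 3
ok = num > count  # -> ok = True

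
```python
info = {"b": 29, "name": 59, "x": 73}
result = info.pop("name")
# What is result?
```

Trace (tracking result):
info = {'b': 29, 'name': 59, 'x': 73}  # -> info = {'b': 29, 'name': 59, 'x': 73}
result = info.pop('name')  # -> result = 59

Answer: 59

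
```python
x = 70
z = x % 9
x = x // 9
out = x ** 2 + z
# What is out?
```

Answer: 56

Derivation:
Trace (tracking out):
x = 70  # -> x = 70
z = x % 9  # -> z = 7
x = x // 9  # -> x = 7
out = x ** 2 + z  # -> out = 56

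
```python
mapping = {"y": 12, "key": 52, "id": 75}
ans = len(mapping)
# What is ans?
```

Trace (tracking ans):
mapping = {'y': 12, 'key': 52, 'id': 75}  # -> mapping = {'y': 12, 'key': 52, 'id': 75}
ans = len(mapping)  # -> ans = 3

Answer: 3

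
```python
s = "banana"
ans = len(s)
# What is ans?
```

Trace (tracking ans):
s = 'banana'  # -> s = 'banana'
ans = len(s)  # -> ans = 6

Answer: 6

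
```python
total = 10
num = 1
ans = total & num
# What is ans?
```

Answer: 0

Derivation:
Trace (tracking ans):
total = 10  # -> total = 10
num = 1  # -> num = 1
ans = total & num  # -> ans = 0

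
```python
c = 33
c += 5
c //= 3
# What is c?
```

Trace (tracking c):
c = 33  # -> c = 33
c += 5  # -> c = 38
c //= 3  # -> c = 12

Answer: 12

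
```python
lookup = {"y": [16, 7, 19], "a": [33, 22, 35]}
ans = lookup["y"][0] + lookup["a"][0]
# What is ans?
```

Trace (tracking ans):
lookup = {'y': [16, 7, 19], 'a': [33, 22, 35]}  # -> lookup = {'y': [16, 7, 19], 'a': [33, 22, 35]}
ans = lookup['y'][0] + lookup['a'][0]  # -> ans = 49

Answer: 49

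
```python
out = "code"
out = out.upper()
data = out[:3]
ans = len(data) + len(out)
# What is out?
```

Answer: 'CODE'

Derivation:
Trace (tracking out):
out = 'code'  # -> out = 'code'
out = out.upper()  # -> out = 'CODE'
data = out[:3]  # -> data = 'COD'
ans = len(data) + len(out)  # -> ans = 7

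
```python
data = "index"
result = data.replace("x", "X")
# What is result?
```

Trace (tracking result):
data = 'index'  # -> data = 'index'
result = data.replace('x', 'X')  # -> result = 'indeX'

Answer: 'indeX'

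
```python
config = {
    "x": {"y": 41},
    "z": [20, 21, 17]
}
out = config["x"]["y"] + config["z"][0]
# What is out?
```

Answer: 61

Derivation:
Trace (tracking out):
config = {'x': {'y': 41}, 'z': [20, 21, 17]}  # -> config = {'x': {'y': 41}, 'z': [20, 21, 17]}
out = config['x']['y'] + config['z'][0]  # -> out = 61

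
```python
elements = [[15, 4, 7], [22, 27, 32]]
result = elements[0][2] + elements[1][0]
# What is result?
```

Answer: 29

Derivation:
Trace (tracking result):
elements = [[15, 4, 7], [22, 27, 32]]  # -> elements = [[15, 4, 7], [22, 27, 32]]
result = elements[0][2] + elements[1][0]  # -> result = 29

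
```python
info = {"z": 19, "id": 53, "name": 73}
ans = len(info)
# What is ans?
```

Trace (tracking ans):
info = {'z': 19, 'id': 53, 'name': 73}  # -> info = {'z': 19, 'id': 53, 'name': 73}
ans = len(info)  # -> ans = 3

Answer: 3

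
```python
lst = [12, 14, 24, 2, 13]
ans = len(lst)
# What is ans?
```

Answer: 5

Derivation:
Trace (tracking ans):
lst = [12, 14, 24, 2, 13]  # -> lst = [12, 14, 24, 2, 13]
ans = len(lst)  # -> ans = 5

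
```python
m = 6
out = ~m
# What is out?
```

Answer: -7

Derivation:
Trace (tracking out):
m = 6  # -> m = 6
out = ~m  # -> out = -7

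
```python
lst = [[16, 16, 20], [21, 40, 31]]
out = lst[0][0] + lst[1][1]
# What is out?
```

Answer: 56

Derivation:
Trace (tracking out):
lst = [[16, 16, 20], [21, 40, 31]]  # -> lst = [[16, 16, 20], [21, 40, 31]]
out = lst[0][0] + lst[1][1]  # -> out = 56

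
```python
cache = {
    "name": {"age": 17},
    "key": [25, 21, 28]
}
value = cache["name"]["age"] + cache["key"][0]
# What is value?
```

Answer: 42

Derivation:
Trace (tracking value):
cache = {'name': {'age': 17}, 'key': [25, 21, 28]}  # -> cache = {'name': {'age': 17}, 'key': [25, 21, 28]}
value = cache['name']['age'] + cache['key'][0]  # -> value = 42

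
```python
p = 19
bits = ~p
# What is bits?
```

Trace (tracking bits):
p = 19  # -> p = 19
bits = ~p  # -> bits = -20

Answer: -20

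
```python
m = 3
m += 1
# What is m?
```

Answer: 4

Derivation:
Trace (tracking m):
m = 3  # -> m = 3
m += 1  # -> m = 4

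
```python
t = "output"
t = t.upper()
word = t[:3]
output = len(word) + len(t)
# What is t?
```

Trace (tracking t):
t = 'output'  # -> t = 'output'
t = t.upper()  # -> t = 'OUTPUT'
word = t[:3]  # -> word = 'OUT'
output = len(word) + len(t)  # -> output = 9

Answer: 'OUTPUT'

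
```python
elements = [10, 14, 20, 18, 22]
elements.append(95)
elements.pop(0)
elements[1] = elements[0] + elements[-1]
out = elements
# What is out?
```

Answer: [14, 109, 18, 22, 95]

Derivation:
Trace (tracking out):
elements = [10, 14, 20, 18, 22]  # -> elements = [10, 14, 20, 18, 22]
elements.append(95)  # -> elements = [10, 14, 20, 18, 22, 95]
elements.pop(0)  # -> elements = [14, 20, 18, 22, 95]
elements[1] = elements[0] + elements[-1]  # -> elements = [14, 109, 18, 22, 95]
out = elements  # -> out = [14, 109, 18, 22, 95]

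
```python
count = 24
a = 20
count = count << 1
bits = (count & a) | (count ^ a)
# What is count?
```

Answer: 48

Derivation:
Trace (tracking count):
count = 24  # -> count = 24
a = 20  # -> a = 20
count = count << 1  # -> count = 48
bits = count & a | count ^ a  # -> bits = 52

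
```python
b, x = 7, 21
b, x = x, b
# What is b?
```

Trace (tracking b):
b, x = (7, 21)  # -> b = 7, x = 21
b, x = (x, b)  # -> b = 21, x = 7

Answer: 21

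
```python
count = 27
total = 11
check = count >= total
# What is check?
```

Trace (tracking check):
count = 27  # -> count = 27
total = 11  # -> total = 11
check = count >= total  # -> check = True

Answer: True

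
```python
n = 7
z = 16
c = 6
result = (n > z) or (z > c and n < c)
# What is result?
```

Trace (tracking result):
n = 7  # -> n = 7
z = 16  # -> z = 16
c = 6  # -> c = 6
result = n > z or (z > c and n < c)  # -> result = False

Answer: False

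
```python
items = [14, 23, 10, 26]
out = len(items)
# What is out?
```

Answer: 4

Derivation:
Trace (tracking out):
items = [14, 23, 10, 26]  # -> items = [14, 23, 10, 26]
out = len(items)  # -> out = 4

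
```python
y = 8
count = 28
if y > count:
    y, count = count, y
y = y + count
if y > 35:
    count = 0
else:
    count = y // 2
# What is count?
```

Answer: 0

Derivation:
Trace (tracking count):
y = 8  # -> y = 8
count = 28  # -> count = 28
if y > count:  # condition is False
y = y + count  # -> y = 36
if y > 35:  # condition is True
    count = 0  # -> count = 0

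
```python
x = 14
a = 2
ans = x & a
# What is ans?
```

Answer: 2

Derivation:
Trace (tracking ans):
x = 14  # -> x = 14
a = 2  # -> a = 2
ans = x & a  # -> ans = 2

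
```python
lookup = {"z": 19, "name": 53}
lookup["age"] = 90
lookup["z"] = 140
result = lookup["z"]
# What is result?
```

Trace (tracking result):
lookup = {'z': 19, 'name': 53}  # -> lookup = {'z': 19, 'name': 53}
lookup['age'] = 90  # -> lookup = {'z': 19, 'name': 53, 'age': 90}
lookup['z'] = 140  # -> lookup = {'z': 140, 'name': 53, 'age': 90}
result = lookup['z']  # -> result = 140

Answer: 140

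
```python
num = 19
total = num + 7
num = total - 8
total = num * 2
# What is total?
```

Trace (tracking total):
num = 19  # -> num = 19
total = num + 7  # -> total = 26
num = total - 8  # -> num = 18
total = num * 2  # -> total = 36

Answer: 36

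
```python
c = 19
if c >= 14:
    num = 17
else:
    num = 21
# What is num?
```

Trace (tracking num):
c = 19  # -> c = 19
if c >= 14:  # condition is True
    num = 17  # -> num = 17

Answer: 17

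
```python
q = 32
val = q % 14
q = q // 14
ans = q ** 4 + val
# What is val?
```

Answer: 4

Derivation:
Trace (tracking val):
q = 32  # -> q = 32
val = q % 14  # -> val = 4
q = q // 14  # -> q = 2
ans = q ** 4 + val  # -> ans = 20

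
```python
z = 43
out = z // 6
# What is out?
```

Answer: 7

Derivation:
Trace (tracking out):
z = 43  # -> z = 43
out = z // 6  # -> out = 7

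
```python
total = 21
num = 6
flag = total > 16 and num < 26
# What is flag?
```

Answer: True

Derivation:
Trace (tracking flag):
total = 21  # -> total = 21
num = 6  # -> num = 6
flag = total > 16 and num < 26  # -> flag = True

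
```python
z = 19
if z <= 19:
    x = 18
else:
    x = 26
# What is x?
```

Trace (tracking x):
z = 19  # -> z = 19
if z <= 19:  # condition is True
    x = 18  # -> x = 18

Answer: 18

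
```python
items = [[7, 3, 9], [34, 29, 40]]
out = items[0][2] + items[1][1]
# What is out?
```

Answer: 38

Derivation:
Trace (tracking out):
items = [[7, 3, 9], [34, 29, 40]]  # -> items = [[7, 3, 9], [34, 29, 40]]
out = items[0][2] + items[1][1]  # -> out = 38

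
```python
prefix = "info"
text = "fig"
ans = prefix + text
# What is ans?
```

Answer: 'infofig'

Derivation:
Trace (tracking ans):
prefix = 'info'  # -> prefix = 'info'
text = 'fig'  # -> text = 'fig'
ans = prefix + text  # -> ans = 'infofig'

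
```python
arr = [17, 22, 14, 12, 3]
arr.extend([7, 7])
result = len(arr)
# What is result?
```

Trace (tracking result):
arr = [17, 22, 14, 12, 3]  # -> arr = [17, 22, 14, 12, 3]
arr.extend([7, 7])  # -> arr = [17, 22, 14, 12, 3, 7, 7]
result = len(arr)  # -> result = 7

Answer: 7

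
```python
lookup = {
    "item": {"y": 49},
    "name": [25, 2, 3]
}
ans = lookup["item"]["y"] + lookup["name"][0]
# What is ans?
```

Trace (tracking ans):
lookup = {'item': {'y': 49}, 'name': [25, 2, 3]}  # -> lookup = {'item': {'y': 49}, 'name': [25, 2, 3]}
ans = lookup['item']['y'] + lookup['name'][0]  # -> ans = 74

Answer: 74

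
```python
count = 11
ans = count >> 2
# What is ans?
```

Trace (tracking ans):
count = 11  # -> count = 11
ans = count >> 2  # -> ans = 2

Answer: 2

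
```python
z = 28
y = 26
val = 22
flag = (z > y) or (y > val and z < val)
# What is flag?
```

Answer: True

Derivation:
Trace (tracking flag):
z = 28  # -> z = 28
y = 26  # -> y = 26
val = 22  # -> val = 22
flag = z > y or (y > val and z < val)  # -> flag = True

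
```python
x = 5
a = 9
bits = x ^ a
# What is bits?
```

Answer: 12

Derivation:
Trace (tracking bits):
x = 5  # -> x = 5
a = 9  # -> a = 9
bits = x ^ a  # -> bits = 12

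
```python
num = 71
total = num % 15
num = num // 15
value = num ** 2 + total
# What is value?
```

Answer: 27

Derivation:
Trace (tracking value):
num = 71  # -> num = 71
total = num % 15  # -> total = 11
num = num // 15  # -> num = 4
value = num ** 2 + total  # -> value = 27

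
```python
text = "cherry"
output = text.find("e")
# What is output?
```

Answer: 2

Derivation:
Trace (tracking output):
text = 'cherry'  # -> text = 'cherry'
output = text.find('e')  # -> output = 2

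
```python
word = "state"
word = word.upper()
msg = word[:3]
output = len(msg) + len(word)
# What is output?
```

Trace (tracking output):
word = 'state'  # -> word = 'state'
word = word.upper()  # -> word = 'STATE'
msg = word[:3]  # -> msg = 'STA'
output = len(msg) + len(word)  # -> output = 8

Answer: 8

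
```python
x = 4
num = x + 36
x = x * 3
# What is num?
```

Trace (tracking num):
x = 4  # -> x = 4
num = x + 36  # -> num = 40
x = x * 3  # -> x = 12

Answer: 40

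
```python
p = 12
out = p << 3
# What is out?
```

Trace (tracking out):
p = 12  # -> p = 12
out = p << 3  # -> out = 96

Answer: 96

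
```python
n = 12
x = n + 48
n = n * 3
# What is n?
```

Answer: 36

Derivation:
Trace (tracking n):
n = 12  # -> n = 12
x = n + 48  # -> x = 60
n = n * 3  # -> n = 36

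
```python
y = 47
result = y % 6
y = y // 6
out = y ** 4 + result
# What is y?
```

Trace (tracking y):
y = 47  # -> y = 47
result = y % 6  # -> result = 5
y = y // 6  # -> y = 7
out = y ** 4 + result  # -> out = 2406

Answer: 7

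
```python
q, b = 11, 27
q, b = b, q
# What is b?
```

Trace (tracking b):
q, b = (11, 27)  # -> q = 11, b = 27
q, b = (b, q)  # -> q = 27, b = 11

Answer: 11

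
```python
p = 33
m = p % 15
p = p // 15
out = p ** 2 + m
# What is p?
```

Trace (tracking p):
p = 33  # -> p = 33
m = p % 15  # -> m = 3
p = p // 15  # -> p = 2
out = p ** 2 + m  # -> out = 7

Answer: 2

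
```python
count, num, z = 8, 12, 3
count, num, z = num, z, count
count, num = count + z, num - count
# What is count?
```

Trace (tracking count):
count, num, z = (8, 12, 3)  # -> count = 8, num = 12, z = 3
count, num, z = (num, z, count)  # -> count = 12, num = 3, z = 8
count, num = (count + z, num - count)  # -> count = 20, num = -9

Answer: 20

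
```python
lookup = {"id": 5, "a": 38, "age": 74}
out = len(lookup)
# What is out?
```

Trace (tracking out):
lookup = {'id': 5, 'a': 38, 'age': 74}  # -> lookup = {'id': 5, 'a': 38, 'age': 74}
out = len(lookup)  # -> out = 3

Answer: 3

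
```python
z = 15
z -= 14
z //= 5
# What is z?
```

Trace (tracking z):
z = 15  # -> z = 15
z -= 14  # -> z = 1
z //= 5  # -> z = 0

Answer: 0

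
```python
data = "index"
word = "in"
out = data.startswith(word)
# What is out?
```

Trace (tracking out):
data = 'index'  # -> data = 'index'
word = 'in'  # -> word = 'in'
out = data.startswith(word)  # -> out = True

Answer: True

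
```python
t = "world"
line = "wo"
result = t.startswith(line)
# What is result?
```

Trace (tracking result):
t = 'world'  # -> t = 'world'
line = 'wo'  # -> line = 'wo'
result = t.startswith(line)  # -> result = True

Answer: True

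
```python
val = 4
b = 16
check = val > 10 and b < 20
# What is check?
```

Trace (tracking check):
val = 4  # -> val = 4
b = 16  # -> b = 16
check = val > 10 and b < 20  # -> check = False

Answer: False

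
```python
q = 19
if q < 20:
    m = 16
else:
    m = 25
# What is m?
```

Trace (tracking m):
q = 19  # -> q = 19
if q < 20:  # condition is True
    m = 16  # -> m = 16

Answer: 16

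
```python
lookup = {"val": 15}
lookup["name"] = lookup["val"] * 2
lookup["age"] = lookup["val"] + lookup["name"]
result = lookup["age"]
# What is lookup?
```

Answer: {'val': 15, 'name': 30, 'age': 45}

Derivation:
Trace (tracking lookup):
lookup = {'val': 15}  # -> lookup = {'val': 15}
lookup['name'] = lookup['val'] * 2  # -> lookup = {'val': 15, 'name': 30}
lookup['age'] = lookup['val'] + lookup['name']  # -> lookup = {'val': 15, 'name': 30, 'age': 45}
result = lookup['age']  # -> result = 45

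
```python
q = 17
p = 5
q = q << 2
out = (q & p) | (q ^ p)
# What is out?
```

Trace (tracking out):
q = 17  # -> q = 17
p = 5  # -> p = 5
q = q << 2  # -> q = 68
out = q & p | q ^ p  # -> out = 69

Answer: 69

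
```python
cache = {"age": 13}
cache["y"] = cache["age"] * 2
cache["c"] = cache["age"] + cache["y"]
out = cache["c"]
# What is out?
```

Answer: 39

Derivation:
Trace (tracking out):
cache = {'age': 13}  # -> cache = {'age': 13}
cache['y'] = cache['age'] * 2  # -> cache = {'age': 13, 'y': 26}
cache['c'] = cache['age'] + cache['y']  # -> cache = {'age': 13, 'y': 26, 'c': 39}
out = cache['c']  # -> out = 39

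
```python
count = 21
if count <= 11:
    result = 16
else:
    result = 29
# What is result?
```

Trace (tracking result):
count = 21  # -> count = 21
if count <= 11:  # condition is False
else:
    result = 29  # -> result = 29

Answer: 29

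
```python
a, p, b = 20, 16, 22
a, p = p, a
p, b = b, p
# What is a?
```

Trace (tracking a):
a, p, b = (20, 16, 22)  # -> a = 20, p = 16, b = 22
a, p = (p, a)  # -> a = 16, p = 20
p, b = (b, p)  # -> p = 22, b = 20

Answer: 16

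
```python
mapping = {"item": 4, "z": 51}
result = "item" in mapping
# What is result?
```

Trace (tracking result):
mapping = {'item': 4, 'z': 51}  # -> mapping = {'item': 4, 'z': 51}
result = 'item' in mapping  # -> result = True

Answer: True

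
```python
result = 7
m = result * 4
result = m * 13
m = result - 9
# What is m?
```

Trace (tracking m):
result = 7  # -> result = 7
m = result * 4  # -> m = 28
result = m * 13  # -> result = 364
m = result - 9  # -> m = 355

Answer: 355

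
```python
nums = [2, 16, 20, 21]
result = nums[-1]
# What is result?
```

Answer: 21

Derivation:
Trace (tracking result):
nums = [2, 16, 20, 21]  # -> nums = [2, 16, 20, 21]
result = nums[-1]  # -> result = 21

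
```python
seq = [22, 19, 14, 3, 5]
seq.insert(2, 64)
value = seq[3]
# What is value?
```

Trace (tracking value):
seq = [22, 19, 14, 3, 5]  # -> seq = [22, 19, 14, 3, 5]
seq.insert(2, 64)  # -> seq = [22, 19, 64, 14, 3, 5]
value = seq[3]  # -> value = 14

Answer: 14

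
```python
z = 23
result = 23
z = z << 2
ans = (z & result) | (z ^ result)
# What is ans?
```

Trace (tracking ans):
z = 23  # -> z = 23
result = 23  # -> result = 23
z = z << 2  # -> z = 92
ans = z & result | z ^ result  # -> ans = 95

Answer: 95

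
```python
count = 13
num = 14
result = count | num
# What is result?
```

Answer: 15

Derivation:
Trace (tracking result):
count = 13  # -> count = 13
num = 14  # -> num = 14
result = count | num  # -> result = 15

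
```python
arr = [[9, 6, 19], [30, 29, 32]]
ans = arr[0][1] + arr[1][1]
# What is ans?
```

Trace (tracking ans):
arr = [[9, 6, 19], [30, 29, 32]]  # -> arr = [[9, 6, 19], [30, 29, 32]]
ans = arr[0][1] + arr[1][1]  # -> ans = 35

Answer: 35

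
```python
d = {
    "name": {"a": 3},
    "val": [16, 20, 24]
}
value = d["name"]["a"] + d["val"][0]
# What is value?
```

Answer: 19

Derivation:
Trace (tracking value):
d = {'name': {'a': 3}, 'val': [16, 20, 24]}  # -> d = {'name': {'a': 3}, 'val': [16, 20, 24]}
value = d['name']['a'] + d['val'][0]  # -> value = 19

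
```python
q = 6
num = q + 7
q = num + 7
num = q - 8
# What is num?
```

Answer: 12

Derivation:
Trace (tracking num):
q = 6  # -> q = 6
num = q + 7  # -> num = 13
q = num + 7  # -> q = 20
num = q - 8  # -> num = 12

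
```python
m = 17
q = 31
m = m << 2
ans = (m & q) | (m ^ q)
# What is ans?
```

Trace (tracking ans):
m = 17  # -> m = 17
q = 31  # -> q = 31
m = m << 2  # -> m = 68
ans = m & q | m ^ q  # -> ans = 95

Answer: 95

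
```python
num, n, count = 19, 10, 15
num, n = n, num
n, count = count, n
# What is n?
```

Answer: 15

Derivation:
Trace (tracking n):
num, n, count = (19, 10, 15)  # -> num = 19, n = 10, count = 15
num, n = (n, num)  # -> num = 10, n = 19
n, count = (count, n)  # -> n = 15, count = 19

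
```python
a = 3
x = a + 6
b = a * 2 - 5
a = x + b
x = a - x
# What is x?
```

Answer: 1

Derivation:
Trace (tracking x):
a = 3  # -> a = 3
x = a + 6  # -> x = 9
b = a * 2 - 5  # -> b = 1
a = x + b  # -> a = 10
x = a - x  # -> x = 1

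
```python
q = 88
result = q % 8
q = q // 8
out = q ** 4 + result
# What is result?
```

Trace (tracking result):
q = 88  # -> q = 88
result = q % 8  # -> result = 0
q = q // 8  # -> q = 11
out = q ** 4 + result  # -> out = 14641

Answer: 0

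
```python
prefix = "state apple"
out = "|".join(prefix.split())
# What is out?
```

Answer: 'state|apple'

Derivation:
Trace (tracking out):
prefix = 'state apple'  # -> prefix = 'state apple'
out = '|'.join(prefix.split())  # -> out = 'state|apple'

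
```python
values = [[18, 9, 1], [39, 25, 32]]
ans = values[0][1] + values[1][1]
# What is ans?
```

Trace (tracking ans):
values = [[18, 9, 1], [39, 25, 32]]  # -> values = [[18, 9, 1], [39, 25, 32]]
ans = values[0][1] + values[1][1]  # -> ans = 34

Answer: 34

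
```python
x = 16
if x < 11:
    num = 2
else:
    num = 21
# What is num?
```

Answer: 21

Derivation:
Trace (tracking num):
x = 16  # -> x = 16
if x < 11:  # condition is False
else:
    num = 21  # -> num = 21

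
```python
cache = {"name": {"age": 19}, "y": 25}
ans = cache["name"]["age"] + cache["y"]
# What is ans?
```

Trace (tracking ans):
cache = {'name': {'age': 19}, 'y': 25}  # -> cache = {'name': {'age': 19}, 'y': 25}
ans = cache['name']['age'] + cache['y']  # -> ans = 44

Answer: 44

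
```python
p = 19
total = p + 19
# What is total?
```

Trace (tracking total):
p = 19  # -> p = 19
total = p + 19  # -> total = 38

Answer: 38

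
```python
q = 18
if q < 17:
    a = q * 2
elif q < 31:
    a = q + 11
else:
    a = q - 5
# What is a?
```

Trace (tracking a):
q = 18  # -> q = 18
if q < 17:  # condition is False
elif q < 31:  # condition is True
    a = q + 11  # -> a = 29

Answer: 29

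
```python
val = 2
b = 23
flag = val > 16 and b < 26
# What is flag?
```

Answer: False

Derivation:
Trace (tracking flag):
val = 2  # -> val = 2
b = 23  # -> b = 23
flag = val > 16 and b < 26  # -> flag = False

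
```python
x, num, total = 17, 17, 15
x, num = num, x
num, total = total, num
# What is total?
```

Trace (tracking total):
x, num, total = (17, 17, 15)  # -> x = 17, num = 17, total = 15
x, num = (num, x)  # -> x = 17, num = 17
num, total = (total, num)  # -> num = 15, total = 17

Answer: 17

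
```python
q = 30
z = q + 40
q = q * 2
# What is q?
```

Answer: 60

Derivation:
Trace (tracking q):
q = 30  # -> q = 30
z = q + 40  # -> z = 70
q = q * 2  # -> q = 60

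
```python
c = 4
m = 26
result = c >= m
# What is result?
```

Trace (tracking result):
c = 4  # -> c = 4
m = 26  # -> m = 26
result = c >= m  # -> result = False

Answer: False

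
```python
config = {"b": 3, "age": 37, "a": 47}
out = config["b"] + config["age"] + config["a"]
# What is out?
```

Answer: 87

Derivation:
Trace (tracking out):
config = {'b': 3, 'age': 37, 'a': 47}  # -> config = {'b': 3, 'age': 37, 'a': 47}
out = config['b'] + config['age'] + config['a']  # -> out = 87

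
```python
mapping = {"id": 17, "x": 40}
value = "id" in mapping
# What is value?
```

Answer: True

Derivation:
Trace (tracking value):
mapping = {'id': 17, 'x': 40}  # -> mapping = {'id': 17, 'x': 40}
value = 'id' in mapping  # -> value = True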